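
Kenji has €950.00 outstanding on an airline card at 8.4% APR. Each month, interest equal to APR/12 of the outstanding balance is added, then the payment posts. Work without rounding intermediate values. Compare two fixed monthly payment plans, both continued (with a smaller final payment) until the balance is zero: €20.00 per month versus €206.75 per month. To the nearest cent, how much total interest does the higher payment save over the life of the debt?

Monthly rate r = 8.4%/12 = 0.7% = 0.007.
At €20.00/mo: n = ⌈−ln(1 − rB₀/P)/ln(1+r)⌉ = 58 payments (last €18.94); total interest = total paid − €950.00 = €208.94.
At €206.75/mo: 5 payments (last €142.14); total interest €19.14.
Interest saved = €208.94 − €19.14 = €189.80.

€189.80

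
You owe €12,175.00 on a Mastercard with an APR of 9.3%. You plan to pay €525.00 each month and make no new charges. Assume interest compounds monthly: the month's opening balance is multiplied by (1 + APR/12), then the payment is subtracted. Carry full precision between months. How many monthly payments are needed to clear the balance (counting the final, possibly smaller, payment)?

Monthly rate r = 9.3%/12 = 0.775% = 0.00775.
Recurrence: B ← B·(1+r) − €525.00.
Month 1: interest €94.36; balance after payment €11,744.36.
Month 2: interest €91.02; balance after payment €11,310.38.
Closed form: n = −ln(1 − rB₀/P)/ln(1+r) = −ln(0.82027)/ln(1.00775) ≈ 25.662, so the balance reaches zero during payment 26.

26 payments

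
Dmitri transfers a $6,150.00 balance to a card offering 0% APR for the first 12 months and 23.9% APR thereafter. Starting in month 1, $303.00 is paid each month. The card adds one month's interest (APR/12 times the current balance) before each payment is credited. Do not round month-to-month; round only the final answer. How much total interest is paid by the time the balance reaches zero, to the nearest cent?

$261.55

Promo months 1–12 at r₀ = 0%/12 = 0; months 13+ at r₁ = 23.9%/12 = 0.0199167.
After month 12 (no interest yet): B = $6,150.00 − 12·$303.00 = $2,514.00.
Then at r₁ with $303.00/mo: n₂ = −ln(1 − r₁·B/P)/ln(1+r₁) ≈ 9.16 → 10 more payments.
Total paid = 21·$303.00 + $48.55 = $6,411.55; interest = $6,411.55 − $6,150.00 = $261.55.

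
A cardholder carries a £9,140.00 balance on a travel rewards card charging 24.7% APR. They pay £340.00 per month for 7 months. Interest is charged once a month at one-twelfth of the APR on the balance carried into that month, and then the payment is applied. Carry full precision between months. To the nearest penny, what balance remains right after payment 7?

£8,008.98

Monthly rate r = 24.7%/12 = 2.05833% = 0.0205833.
Each month: B ← B·(1+r) − £340.00.
Month 1: interest £188.13; balance after payment £8,988.13.
Month 2: interest £185.01; balance after payment £8,833.14.
Month 3: interest £181.82; balance after payment £8,674.95.
Month 4: interest £178.56; balance after payment £8,513.51.
Month 5: interest £175.24; balance after payment £8,348.75.
Month 6: interest £171.85; balance after payment £8,180.59.
Month 7: interest £168.38; balance after payment £8,008.98.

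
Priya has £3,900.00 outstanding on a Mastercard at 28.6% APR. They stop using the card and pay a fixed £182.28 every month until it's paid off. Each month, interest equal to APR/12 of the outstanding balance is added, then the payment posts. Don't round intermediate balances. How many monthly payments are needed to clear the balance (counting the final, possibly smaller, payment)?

31 payments

Monthly rate r = 28.6%/12 = 2.38333% = 0.0238333.
Recurrence: B ← B·(1+r) − £182.28.
Month 1: interest £92.95; balance after payment £3,810.67.
Month 2: interest £90.82; balance after payment £3,719.21.
Closed form: n = −ln(1 − rB₀/P)/ln(1+r) = −ln(0.49007)/ln(1.02383) ≈ 30.280, so the balance reaches zero during payment 31.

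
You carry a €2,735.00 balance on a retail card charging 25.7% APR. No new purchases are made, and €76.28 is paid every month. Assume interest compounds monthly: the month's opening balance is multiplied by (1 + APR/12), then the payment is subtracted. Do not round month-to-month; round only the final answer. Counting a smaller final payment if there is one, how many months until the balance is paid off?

Monthly rate r = 25.7%/12 = 2.14167% = 0.0214167.
Recurrence: B ← B·(1+r) − €76.28.
Month 1: interest €58.57; balance after payment €2,717.29.
Month 2: interest €58.20; balance after payment €2,699.21.
Closed form: n = −ln(1 − rB₀/P)/ln(1+r) = −ln(0.23211)/ln(1.02142) ≈ 68.924, so the balance reaches zero during payment 69.

69 payments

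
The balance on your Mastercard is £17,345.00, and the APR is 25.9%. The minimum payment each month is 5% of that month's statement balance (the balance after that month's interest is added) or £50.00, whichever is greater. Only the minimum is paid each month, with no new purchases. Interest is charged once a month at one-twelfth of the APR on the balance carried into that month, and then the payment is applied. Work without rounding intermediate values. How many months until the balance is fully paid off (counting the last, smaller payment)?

122 months

Monthly rate r = 25.9%/12 = 2.15833% = 0.0215833.
While 5% of the post-interest balance exceeds £50.00, each month B ← (B·(1+r))·(1 − 0.05), i.e. B shrinks by the factor (1+r)·0.95 = 0.9705.
This holds for months 1–97. Entering month 98 the balance is £950.44; 5% of the post-interest balance is now below £50.00, so the flat £50.00 minimum applies from here.
From month 98 a fixed £50.00 at rate r clears £950.44 in 25 more payments. Total: 97 + 25 = 122 months.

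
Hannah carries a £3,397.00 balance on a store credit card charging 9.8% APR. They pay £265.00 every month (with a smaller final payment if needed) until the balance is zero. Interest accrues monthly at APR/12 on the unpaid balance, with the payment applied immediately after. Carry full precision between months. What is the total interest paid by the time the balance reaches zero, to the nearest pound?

Monthly rate r = 9.8%/12 = 0.816667% = 0.00816667.
Payoff takes n = ⌈−ln(1 − rB₀/P)/ln(1+r)⌉ = ⌈13.596⌉ = 14 payments; the last is £158.18.
Total paid = 13·£265.00 + £158.18 = £3,603.18.
Total interest = total paid − principal = £3,603.18 − £3,397.00 = £206.18.

£206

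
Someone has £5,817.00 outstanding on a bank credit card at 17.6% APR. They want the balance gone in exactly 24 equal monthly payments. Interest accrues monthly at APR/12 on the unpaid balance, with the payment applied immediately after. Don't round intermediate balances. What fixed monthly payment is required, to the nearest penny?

£289.29

Monthly rate r = 17.6%/12 = 1.46667% = 0.0146667.
Level-payment amortization: P = B₀·r / (1 − (1+r)^(−n)) = 5817.00·0.0146667 / (1 − 1.01467^(−24)).
Denominator 1 − (1+r)^(−24) = 0.294919735.
P = 85.316 / 0.294919735 ≈ 289.29.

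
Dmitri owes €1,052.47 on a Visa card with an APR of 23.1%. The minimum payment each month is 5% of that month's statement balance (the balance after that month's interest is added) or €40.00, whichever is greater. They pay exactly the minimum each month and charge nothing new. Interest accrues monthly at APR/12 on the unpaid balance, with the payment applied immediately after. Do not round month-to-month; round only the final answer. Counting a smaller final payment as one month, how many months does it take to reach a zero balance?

Monthly rate r = 23.1%/12 = 1.925% = 0.01925.
While 5% of the post-interest balance exceeds €40.00, each month B ← (B·(1+r))·(1 − 0.05), i.e. B shrinks by the factor (1+r)·0.95 = 0.96829.
This holds for months 1–10. Entering month 11 the balance is €762.52; 5% of the post-interest balance is now below €40.00, so the flat €40.00 minimum applies from here.
From month 11 a fixed €40.00 at rate r clears €762.52 in 24 more payments. Total: 10 + 24 = 34 months.

34 months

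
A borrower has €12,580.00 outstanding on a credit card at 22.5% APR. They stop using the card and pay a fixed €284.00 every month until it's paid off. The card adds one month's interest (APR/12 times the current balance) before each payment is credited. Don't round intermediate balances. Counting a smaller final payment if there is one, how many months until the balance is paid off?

96 months

Monthly rate r = 22.5%/12 = 1.875% = 0.01875.
Recurrence: B ← B·(1+r) − €284.00.
Month 1: interest €235.88; balance after payment €12,531.88.
Month 2: interest €234.97; balance after payment €12,482.85.
Closed form: n = −ln(1 − rB₀/P)/ln(1+r) = −ln(0.16945)/ln(1.01875) ≈ 95.561, so the balance reaches zero during payment 96.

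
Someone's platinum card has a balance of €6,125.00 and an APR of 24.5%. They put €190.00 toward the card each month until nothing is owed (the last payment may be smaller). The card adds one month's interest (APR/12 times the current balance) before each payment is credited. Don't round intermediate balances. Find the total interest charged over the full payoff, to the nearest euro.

€3,966

Monthly rate r = 24.5%/12 = 2.04167% = 0.0204167.
Payoff takes n = ⌈−ln(1 − rB₀/P)/ln(1+r)⌉ = ⌈53.111⌉ = 54 payments; the last is €21.37.
Total paid = 53·€190.00 + €21.37 = €10,091.37.
Total interest = total paid − principal = €10,091.37 − €6,125.00 = €3,966.37.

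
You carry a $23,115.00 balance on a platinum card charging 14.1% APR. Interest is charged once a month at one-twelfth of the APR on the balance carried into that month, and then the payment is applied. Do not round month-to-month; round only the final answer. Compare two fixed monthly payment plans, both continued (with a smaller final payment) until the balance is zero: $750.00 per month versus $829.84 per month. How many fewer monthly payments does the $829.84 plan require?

Monthly rate r = 14.1%/12 = 1.175% = 0.01175.
At $750.00/mo: n = ⌈−ln(1 − rB₀/P)/ln(1+r)⌉ = 39 payments (last $369.08); total interest = total paid − $23,115.00 = $5,754.08.
At $829.84/mo: 34 payments (last $778.62); total interest $5,048.34.
Payments saved = 39 − 34 = 5.

5 fewer payments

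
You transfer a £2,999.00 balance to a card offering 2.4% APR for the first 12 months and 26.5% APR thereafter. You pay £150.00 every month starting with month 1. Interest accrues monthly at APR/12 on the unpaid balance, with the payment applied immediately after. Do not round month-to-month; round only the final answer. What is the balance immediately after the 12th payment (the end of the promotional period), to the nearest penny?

£1,251.84

Promo months 1–12 at r₀ = 2.4%/12 = 0.002; months 13+ at r₁ = 26.5%/12 = 0.0220833.
After month 12: iterate B ← B·(1+r₀) − £150.00 for 12 months → £1,251.84.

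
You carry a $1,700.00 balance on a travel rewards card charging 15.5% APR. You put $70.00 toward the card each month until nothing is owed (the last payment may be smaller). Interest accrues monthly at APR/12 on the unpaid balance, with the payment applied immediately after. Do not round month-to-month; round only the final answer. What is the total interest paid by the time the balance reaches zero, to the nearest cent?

$353.24

Monthly rate r = 15.5%/12 = 1.29167% = 0.0129167.
Payoff takes n = ⌈−ln(1 − rB₀/P)/ln(1+r)⌉ = ⌈29.331⌉ = 30 payments; the last is $23.24.
Total paid = 29·$70.00 + $23.24 = $2,053.24.
Total interest = total paid − principal = $2,053.24 − $1,700.00 = $353.24.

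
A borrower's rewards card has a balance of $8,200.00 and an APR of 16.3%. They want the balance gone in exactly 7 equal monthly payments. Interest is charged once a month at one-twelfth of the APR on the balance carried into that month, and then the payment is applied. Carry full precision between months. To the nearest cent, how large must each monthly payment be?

Monthly rate r = 16.3%/12 = 1.35833% = 0.0135833.
Level-payment amortization: P = B₀·r / (1 − (1+r)^(−n)) = 8200.00·0.0135833 / (1 − 1.01358^(−7)).
Denominator 1 − (1+r)^(−7) = 0.0901207203.
P = 111.383 / 0.0901207203 ≈ 1235.93.

$1,235.93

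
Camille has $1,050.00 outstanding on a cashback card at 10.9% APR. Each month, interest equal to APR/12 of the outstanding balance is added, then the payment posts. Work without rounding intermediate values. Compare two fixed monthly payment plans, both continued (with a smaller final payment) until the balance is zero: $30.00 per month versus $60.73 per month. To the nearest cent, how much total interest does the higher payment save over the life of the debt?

Monthly rate r = 10.9%/12 = 0.908333% = 0.00908333.
At $30.00/mo: n = ⌈−ln(1 − rB₀/P)/ln(1+r)⌉ = 43 payments (last $9.40); total interest = total paid − $1,050.00 = $219.40.
At $60.73/mo: 19 payments (last $54.31); total interest $97.45.
Interest saved = $219.40 − $97.45 = $121.95.

$121.95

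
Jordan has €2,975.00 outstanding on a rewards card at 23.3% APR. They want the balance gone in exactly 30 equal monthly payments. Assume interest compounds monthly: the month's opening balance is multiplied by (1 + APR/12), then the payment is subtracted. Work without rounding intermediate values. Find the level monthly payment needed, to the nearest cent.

Monthly rate r = 23.3%/12 = 1.94167% = 0.0194167.
Level-payment amortization: P = B₀·r / (1 − (1+r)^(−n)) = 2975.00·0.0194167 / (1 − 1.01942^(−30)).
Denominator 1 − (1+r)^(−30) = 0.43837283.
P = 57.7646 / 0.43837283 ≈ 131.77.

€131.77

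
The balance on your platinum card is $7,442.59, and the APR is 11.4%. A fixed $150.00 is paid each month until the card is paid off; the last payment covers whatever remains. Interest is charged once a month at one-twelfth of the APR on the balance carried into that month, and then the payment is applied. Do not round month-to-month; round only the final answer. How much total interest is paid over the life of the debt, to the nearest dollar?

$2,670

Monthly rate r = 11.4%/12 = 0.95% = 0.0095.
Payoff takes n = ⌈−ln(1 − rB₀/P)/ln(1+r)⌉ = ⌈67.419⌉ = 68 payments; the last is $62.99.
Total paid = 67·$150.00 + $62.99 = $10,112.99.
Total interest = total paid − principal = $10,112.99 − $7,442.59 = $2,670.40.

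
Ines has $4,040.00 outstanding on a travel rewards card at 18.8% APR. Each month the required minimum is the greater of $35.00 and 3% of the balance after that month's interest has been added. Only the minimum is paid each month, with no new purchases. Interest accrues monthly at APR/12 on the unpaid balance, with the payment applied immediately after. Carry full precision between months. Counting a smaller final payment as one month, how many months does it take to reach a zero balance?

131 months

Monthly rate r = 18.8%/12 = 1.56667% = 0.0156667.
While 3% of the post-interest balance exceeds $35.00, each month B ← (B·(1+r))·(1 − 0.03), i.e. B shrinks by the factor (1+r)·0.97 = 0.9852.
This holds for months 1–85. Entering month 86 the balance is $1,137.18; 3% of the post-interest balance is now below $35.00, so the flat $35.00 minimum applies from here.
From month 86 a fixed $35.00 at rate r clears $1,137.18 in 46 more payments. Total: 85 + 46 = 131 months.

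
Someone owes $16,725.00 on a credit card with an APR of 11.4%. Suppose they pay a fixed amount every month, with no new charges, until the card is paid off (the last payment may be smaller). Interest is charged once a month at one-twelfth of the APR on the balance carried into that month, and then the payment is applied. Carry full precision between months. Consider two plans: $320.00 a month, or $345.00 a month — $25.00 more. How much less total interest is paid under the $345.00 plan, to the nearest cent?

Monthly rate r = 11.4%/12 = 0.95% = 0.0095.
At $320.00/mo: n = ⌈−ln(1 − rB₀/P)/ln(1+r)⌉ = 73 payments (last $184.71); total interest = total paid − $16,725.00 = $6,499.71.
At $345.00/mo: 66 payments (last $95.48); total interest $5,795.48.
Interest saved = $6,499.71 − $5,795.48 = $704.23.

$704.23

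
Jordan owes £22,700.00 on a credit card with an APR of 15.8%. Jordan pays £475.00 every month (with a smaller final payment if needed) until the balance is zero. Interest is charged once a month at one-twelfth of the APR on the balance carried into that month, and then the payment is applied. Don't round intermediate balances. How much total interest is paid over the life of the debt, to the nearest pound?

Monthly rate r = 15.8%/12 = 1.31667% = 0.0131667.
Payoff takes n = ⌈−ln(1 − rB₀/P)/ln(1+r)⌉ = ⌈75.850⌉ = 76 payments; the last is £403.93.
Total paid = 75·£475.00 + £403.93 = £36,028.93.
Total interest = total paid − principal = £36,028.93 − £22,700.00 = £13,328.93.

£13,329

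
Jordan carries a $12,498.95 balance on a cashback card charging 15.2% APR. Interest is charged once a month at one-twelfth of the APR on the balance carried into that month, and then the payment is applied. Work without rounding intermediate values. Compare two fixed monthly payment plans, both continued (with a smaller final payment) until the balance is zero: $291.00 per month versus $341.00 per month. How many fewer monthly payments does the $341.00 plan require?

13 fewer payments

Monthly rate r = 15.2%/12 = 1.26667% = 0.0126667.
At $291.00/mo: n = ⌈−ln(1 − rB₀/P)/ln(1+r)⌉ = 63 payments (last $115.62); total interest = total paid − $12,498.95 = $5,658.67.
At $341.00/mo: 50 payments (last $200.40); total interest $4,410.45.
Payments saved = 63 − 50 = 13.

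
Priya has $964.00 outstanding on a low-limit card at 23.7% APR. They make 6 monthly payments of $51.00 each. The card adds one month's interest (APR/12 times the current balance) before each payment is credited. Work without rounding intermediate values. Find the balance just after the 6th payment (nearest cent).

$762.51

Monthly rate r = 23.7%/12 = 1.975% = 0.01975.
Each month: B ← B·(1+r) − $51.00.
Month 1: interest $19.04; balance after payment $932.04.
Month 2: interest $18.41; balance after payment $899.45.
Month 3: interest $17.76; balance after payment $866.21.
Month 4: interest $17.11; balance after payment $832.32.
Month 5: interest $16.44; balance after payment $797.76.
Month 6: interest $15.76; balance after payment $762.51.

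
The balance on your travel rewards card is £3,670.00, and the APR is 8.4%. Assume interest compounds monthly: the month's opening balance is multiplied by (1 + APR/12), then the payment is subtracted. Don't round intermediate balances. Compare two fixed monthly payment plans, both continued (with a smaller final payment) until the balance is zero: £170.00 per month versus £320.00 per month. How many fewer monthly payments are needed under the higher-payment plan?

12 fewer payments

Monthly rate r = 8.4%/12 = 0.7% = 0.007.
At £170.00/mo: n = ⌈−ln(1 − rB₀/P)/ln(1+r)⌉ = 24 payments (last £82.90); total interest = total paid − £3,670.00 = £322.90.
At £320.00/mo: 12 payments (last £319.09); total interest £169.09.
Payments saved = 24 − 12 = 12.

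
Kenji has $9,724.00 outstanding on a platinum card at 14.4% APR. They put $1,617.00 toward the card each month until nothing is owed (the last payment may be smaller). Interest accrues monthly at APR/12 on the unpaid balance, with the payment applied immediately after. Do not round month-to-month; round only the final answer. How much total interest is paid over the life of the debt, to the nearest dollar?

$431

Monthly rate r = 14.4%/12 = 1.2% = 0.012.
Payoff takes n = ⌈−ln(1 − rB₀/P)/ln(1+r)⌉ = ⌈6.279⌉ = 7 payments; the last is $453.08.
Total paid = 6·$1,617.00 + $453.08 = $10,155.08.
Total interest = total paid − principal = $10,155.08 − $9,724.00 = $431.08.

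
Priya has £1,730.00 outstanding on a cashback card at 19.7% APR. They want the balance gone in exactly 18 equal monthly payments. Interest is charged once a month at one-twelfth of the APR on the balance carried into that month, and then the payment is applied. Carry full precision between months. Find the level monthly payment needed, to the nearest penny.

£111.79

Monthly rate r = 19.7%/12 = 1.64167% = 0.0164167.
Level-payment amortization: P = B₀·r / (1 − (1+r)^(−n)) = 1730.00·0.0164167 / (1 − 1.01642^(−18)).
Denominator 1 − (1+r)^(−18) = 0.254052951.
P = 28.4008 / 0.254052951 ≈ 111.79.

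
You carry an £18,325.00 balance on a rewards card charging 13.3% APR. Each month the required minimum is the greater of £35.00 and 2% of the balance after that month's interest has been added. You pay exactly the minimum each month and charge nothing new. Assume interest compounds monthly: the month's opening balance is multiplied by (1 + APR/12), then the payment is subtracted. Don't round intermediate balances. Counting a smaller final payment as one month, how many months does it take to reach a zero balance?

330 months

Monthly rate r = 13.3%/12 = 1.10833% = 0.0110833.
While 2% of the post-interest balance exceeds £35.00, each month B ← (B·(1+r))·(1 − 0.02), i.e. B shrinks by the factor (1+r)·0.98 = 0.99086.
This holds for months 1–258. Entering month 259 the balance is £1,715.56; 2% of the post-interest balance is now below £35.00, so the flat £35.00 minimum applies from here.
From month 259 a fixed £35.00 at rate r clears £1,715.56 in 72 more payments. Total: 258 + 72 = 330 months.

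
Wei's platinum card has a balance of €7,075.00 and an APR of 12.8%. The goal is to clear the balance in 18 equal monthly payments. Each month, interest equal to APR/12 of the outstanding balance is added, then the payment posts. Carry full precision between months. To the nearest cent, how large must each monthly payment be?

€434.08

Monthly rate r = 12.8%/12 = 1.06667% = 0.0106667.
Level-payment amortization: P = B₀·r / (1 − (1+r)^(−n)) = 7075.00·0.0106667 / (1 − 1.01067^(−18)).
Denominator 1 − (1+r)^(−18) = 0.173853553.
P = 75.4667 / 0.173853553 ≈ 434.08.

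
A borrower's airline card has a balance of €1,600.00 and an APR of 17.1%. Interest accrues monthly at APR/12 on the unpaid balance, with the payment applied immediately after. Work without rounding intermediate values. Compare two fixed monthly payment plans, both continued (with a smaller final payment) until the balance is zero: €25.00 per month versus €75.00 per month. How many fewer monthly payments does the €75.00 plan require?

Monthly rate r = 17.1%/12 = 1.425% = 0.01425.
At €25.00/mo: n = ⌈−ln(1 − rB₀/P)/ln(1+r)⌉ = 172 payments (last €19.23); total interest = total paid − €1,600.00 = €2,694.23.
At €75.00/mo: 26 payments (last €46.08); total interest €321.08.
Payments saved = 172 − 26 = 146.

146 fewer payments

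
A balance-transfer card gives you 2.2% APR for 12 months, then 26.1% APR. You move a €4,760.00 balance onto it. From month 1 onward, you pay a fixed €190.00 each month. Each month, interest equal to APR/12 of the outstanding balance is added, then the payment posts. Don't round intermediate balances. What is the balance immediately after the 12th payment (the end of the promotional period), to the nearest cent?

Promo months 1–12 at r₀ = 2.2%/12 = 0.00183333; months 13+ at r₁ = 26.1%/12 = 0.02175.
After month 12: iterate B ← B·(1+r₀) − €190.00 for 12 months → €2,562.65.

€2,562.65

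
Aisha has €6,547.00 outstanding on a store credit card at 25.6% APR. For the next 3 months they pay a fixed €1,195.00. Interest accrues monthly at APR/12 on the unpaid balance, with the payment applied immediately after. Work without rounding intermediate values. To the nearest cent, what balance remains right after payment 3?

€3,312.99

Monthly rate r = 25.6%/12 = 2.13333% = 0.0213333.
Each month: B ← B·(1+r) − €1,195.00.
Month 1: interest €139.67; balance after payment €5,491.67.
Month 2: interest €117.16; balance after payment €4,413.82.
Month 3: interest €94.16; balance after payment €3,312.99.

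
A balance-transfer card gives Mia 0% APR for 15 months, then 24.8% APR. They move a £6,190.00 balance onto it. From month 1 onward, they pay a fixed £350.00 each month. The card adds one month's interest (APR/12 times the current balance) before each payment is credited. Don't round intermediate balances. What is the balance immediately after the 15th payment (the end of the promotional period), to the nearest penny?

Promo months 1–15 at r₀ = 0%/12 = 0; months 16+ at r₁ = 24.8%/12 = 0.0206667.
After month 15 (no interest yet): B = £6,190.00 − 15·£350.00 = £940.00.

£940.00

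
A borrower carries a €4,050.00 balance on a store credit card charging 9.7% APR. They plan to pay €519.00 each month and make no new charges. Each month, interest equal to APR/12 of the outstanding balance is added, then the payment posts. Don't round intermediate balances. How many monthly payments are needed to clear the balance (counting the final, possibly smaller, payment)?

9 payments

Monthly rate r = 9.7%/12 = 0.808333% = 0.00808333.
Recurrence: B ← B·(1+r) − €519.00.
Month 1: interest €32.74; balance after payment €3,563.74.
Month 2: interest €28.81; balance after payment €3,073.54.
Closed form: n = −ln(1 − rB₀/P)/ln(1+r) = −ln(0.93692)/ln(1.00808) ≈ 8.093, so the balance reaches zero during payment 9.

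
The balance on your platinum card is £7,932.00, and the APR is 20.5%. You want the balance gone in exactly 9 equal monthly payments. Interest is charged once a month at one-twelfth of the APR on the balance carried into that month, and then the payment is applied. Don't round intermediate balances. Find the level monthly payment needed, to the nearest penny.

£958.31

Monthly rate r = 20.5%/12 = 1.70833% = 0.0170833.
Level-payment amortization: P = B₀·r / (1 − (1+r)^(−n)) = 7932.00·0.0170833 / (1 − 1.01708^(−9)).
Denominator 1 − (1+r)^(−9) = 0.141399453.
P = 135.505 / 0.141399453 ≈ 958.31.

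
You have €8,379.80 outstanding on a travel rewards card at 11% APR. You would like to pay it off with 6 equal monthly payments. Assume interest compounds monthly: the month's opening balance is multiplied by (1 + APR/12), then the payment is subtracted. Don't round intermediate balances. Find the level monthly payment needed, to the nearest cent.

€1,441.78

Monthly rate r = 11%/12 = 0.916667% = 0.00916667.
Level-payment amortization: P = B₀·r / (1 − (1+r)^(−n)) = 8379.80·0.00916667 / (1 − 1.00917^(−6)).
Denominator 1 − (1+r)^(−6) = 0.0532776773.
P = 76.8148 / 0.0532776773 ≈ 1441.78.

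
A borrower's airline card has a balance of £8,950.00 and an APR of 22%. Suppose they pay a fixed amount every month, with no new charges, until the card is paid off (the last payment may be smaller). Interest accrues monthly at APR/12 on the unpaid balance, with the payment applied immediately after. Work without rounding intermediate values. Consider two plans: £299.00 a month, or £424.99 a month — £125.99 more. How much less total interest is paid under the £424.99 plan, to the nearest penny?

£1,683.54

Monthly rate r = 22%/12 = 1.83333% = 0.0183333.
At £299.00/mo: n = ⌈−ln(1 − rB₀/P)/ln(1+r)⌉ = 44 payments (last £240.59); total interest = total paid − £8,950.00 = £4,147.59.
At £424.99/mo: 27 payments (last £364.31); total interest £2,464.05.
Interest saved = £4,147.59 − £2,464.05 = £1,683.54.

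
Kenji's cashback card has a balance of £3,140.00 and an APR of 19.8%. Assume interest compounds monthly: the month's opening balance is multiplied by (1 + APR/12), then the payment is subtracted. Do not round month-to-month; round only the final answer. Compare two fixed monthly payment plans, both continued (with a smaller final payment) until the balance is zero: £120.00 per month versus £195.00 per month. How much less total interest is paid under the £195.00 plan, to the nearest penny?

£464.58

Monthly rate r = 19.8%/12 = 1.65% = 0.0165.
At £120.00/mo: n = ⌈−ln(1 − rB₀/P)/ln(1+r)⌉ = 35 payments (last £64.56); total interest = total paid − £3,140.00 = £1,004.56.
At £195.00/mo: 19 payments (last £169.98); total interest £539.98.
Interest saved = £1,004.56 − £539.98 = £464.58.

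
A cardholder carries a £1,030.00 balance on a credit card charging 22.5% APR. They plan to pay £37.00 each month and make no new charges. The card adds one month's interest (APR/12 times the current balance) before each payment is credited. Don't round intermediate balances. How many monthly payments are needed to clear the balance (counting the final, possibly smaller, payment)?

40 months

Monthly rate r = 22.5%/12 = 1.875% = 0.01875.
Recurrence: B ← B·(1+r) − £37.00.
Month 1: interest £19.31; balance after payment £1,012.31.
Month 2: interest £18.98; balance after payment £994.29.
Closed form: n = −ln(1 − rB₀/P)/ln(1+r) = −ln(0.47804)/ln(1.01875) ≈ 39.731, so the balance reaches zero during payment 40.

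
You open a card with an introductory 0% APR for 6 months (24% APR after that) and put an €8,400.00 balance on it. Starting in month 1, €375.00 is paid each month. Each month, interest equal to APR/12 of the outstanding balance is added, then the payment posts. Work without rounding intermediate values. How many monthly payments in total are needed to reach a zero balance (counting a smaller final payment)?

Promo months 1–6 at r₀ = 0%/12 = 0; months 7+ at r₁ = 24%/12 = 0.02.
After month 6 (no interest yet): B = €8,400.00 − 6·€375.00 = €6,150.00.
Then at r₁ with €375.00/mo: n₂ = −ln(1 − r₁·B/P)/ln(1+r₁) ≈ 20.07 → 21 more payments.

27 payments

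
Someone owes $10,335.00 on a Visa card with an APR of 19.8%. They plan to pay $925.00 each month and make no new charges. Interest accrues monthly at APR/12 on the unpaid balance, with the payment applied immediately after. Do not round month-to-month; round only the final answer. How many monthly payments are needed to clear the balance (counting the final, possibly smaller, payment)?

13 months

Monthly rate r = 19.8%/12 = 1.65% = 0.0165.
Recurrence: B ← B·(1+r) − $925.00.
Month 1: interest $170.53; balance after payment $9,580.53.
Month 2: interest $158.08; balance after payment $8,813.61.
Closed form: n = −ln(1 − rB₀/P)/ln(1+r) = −ln(0.81565)/ln(1.0165) ≈ 12.452, so the balance reaches zero during payment 13.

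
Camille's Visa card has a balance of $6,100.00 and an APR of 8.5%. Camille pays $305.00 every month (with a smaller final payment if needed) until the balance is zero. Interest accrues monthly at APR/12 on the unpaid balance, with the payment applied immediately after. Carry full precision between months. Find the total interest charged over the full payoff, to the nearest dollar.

$501

Monthly rate r = 8.5%/12 = 0.708333% = 0.00708333.
Payoff takes n = ⌈−ln(1 − rB₀/P)/ln(1+r)⌉ = ⌈21.643⌉ = 22 payments; the last is $196.30.
Total paid = 21·$305.00 + $196.30 = $6,601.30.
Total interest = total paid − principal = $6,601.30 − $6,100.00 = $501.30.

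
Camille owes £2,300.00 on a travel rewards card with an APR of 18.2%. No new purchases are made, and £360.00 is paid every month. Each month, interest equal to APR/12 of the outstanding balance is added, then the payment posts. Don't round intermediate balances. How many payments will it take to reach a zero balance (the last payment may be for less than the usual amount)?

7 payments

Monthly rate r = 18.2%/12 = 1.51667% = 0.0151667.
Recurrence: B ← B·(1+r) − £360.00.
Month 1: interest £34.88; balance after payment £1,974.88.
Month 2: interest £29.95; balance after payment £1,644.84.
Closed form: n = −ln(1 − rB₀/P)/ln(1+r) = −ln(0.9031)/ln(1.01517) ≈ 6.771, so the balance reaches zero during payment 7.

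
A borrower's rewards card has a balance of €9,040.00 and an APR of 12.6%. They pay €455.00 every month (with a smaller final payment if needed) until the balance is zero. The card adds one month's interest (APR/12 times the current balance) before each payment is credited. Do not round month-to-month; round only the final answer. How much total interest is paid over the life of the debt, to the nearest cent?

Monthly rate r = 12.6%/12 = 1.05% = 0.0105.
Payoff takes n = ⌈−ln(1 − rB₀/P)/ln(1+r)⌉ = ⌈22.400⌉ = 23 payments; the last is €182.46.
Total paid = 22·€455.00 + €182.46 = €10,192.46.
Total interest = total paid − principal = €10,192.46 − €9,040.00 = €1,152.46.

€1,152.46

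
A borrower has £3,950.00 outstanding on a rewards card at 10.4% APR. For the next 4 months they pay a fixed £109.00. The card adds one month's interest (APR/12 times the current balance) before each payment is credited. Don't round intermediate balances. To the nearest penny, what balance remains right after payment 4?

Monthly rate r = 10.4%/12 = 0.866667% = 0.00866667.
Each month: B ← B·(1+r) − £109.00.
Month 1: interest £34.23; balance after payment £3,875.23.
Month 2: interest £33.59; balance after payment £3,799.82.
Month 3: interest £32.93; balance after payment £3,723.75.
Month 4: interest £32.27; balance after payment £3,647.02.

£3,647.02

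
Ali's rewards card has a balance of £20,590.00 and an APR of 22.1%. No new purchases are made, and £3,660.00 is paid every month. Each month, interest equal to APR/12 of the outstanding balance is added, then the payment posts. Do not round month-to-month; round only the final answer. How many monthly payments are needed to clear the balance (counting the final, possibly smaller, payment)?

Monthly rate r = 22.1%/12 = 1.84167% = 0.0184167.
Recurrence: B ← B·(1+r) − £3,660.00.
Month 1: interest £379.20; balance after payment £17,309.20.
Month 2: interest £318.78; balance after payment £13,967.98.
Month 3: interest £257.24; balance after payment £10,565.22.
Month 4: interest £194.58; balance after payment £7,099.80.
Month 5: interest £130.75; balance after payment £3,570.55.
Month 6: interest £65.76; balance after payment £0.00.

6 payments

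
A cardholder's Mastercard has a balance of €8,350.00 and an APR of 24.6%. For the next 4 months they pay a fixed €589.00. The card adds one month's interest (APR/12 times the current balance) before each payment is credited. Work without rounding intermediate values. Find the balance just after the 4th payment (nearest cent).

€6,626.60

Monthly rate r = 24.6%/12 = 2.05% = 0.0205.
Each month: B ← B·(1+r) − €589.00.
Month 1: interest €171.18; balance after payment €7,932.17.
Month 2: interest €162.61; balance after payment €7,505.78.
Month 3: interest €153.87; balance after payment €7,070.65.
Month 4: interest €144.95; balance after payment €6,626.60.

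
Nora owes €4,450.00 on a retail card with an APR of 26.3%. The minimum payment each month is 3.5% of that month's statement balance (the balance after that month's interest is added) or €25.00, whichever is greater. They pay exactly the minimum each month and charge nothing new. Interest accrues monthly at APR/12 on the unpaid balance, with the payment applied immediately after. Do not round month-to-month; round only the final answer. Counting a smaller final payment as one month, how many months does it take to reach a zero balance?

177 months

Monthly rate r = 26.3%/12 = 2.19167% = 0.0219167.
While 3.5% of the post-interest balance exceeds €25.00, each month B ← (B·(1+r))·(1 − 0.035), i.e. B shrinks by the factor (1+r)·0.965 = 0.98615.
This holds for months 1–133. Entering month 134 the balance is €696.23; 3.5% of the post-interest balance is now below €25.00, so the flat €25.00 minimum applies from here.
From month 134 a fixed €25.00 at rate r clears €696.23 in 44 more payments. Total: 133 + 44 = 177 months.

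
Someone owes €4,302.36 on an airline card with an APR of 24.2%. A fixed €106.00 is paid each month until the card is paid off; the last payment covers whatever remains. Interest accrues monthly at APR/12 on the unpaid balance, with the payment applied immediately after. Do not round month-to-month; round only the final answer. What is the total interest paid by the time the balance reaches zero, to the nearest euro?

€4,759

Monthly rate r = 24.2%/12 = 2.01667% = 0.0201667.
Payoff takes n = ⌈−ln(1 − rB₀/P)/ln(1+r)⌉ = ⌈85.479⌉ = 86 payments; the last is €51.01.
Total paid = 85·€106.00 + €51.01 = €9,061.01.
Total interest = total paid − principal = €9,061.01 − €4,302.36 = €4,758.65.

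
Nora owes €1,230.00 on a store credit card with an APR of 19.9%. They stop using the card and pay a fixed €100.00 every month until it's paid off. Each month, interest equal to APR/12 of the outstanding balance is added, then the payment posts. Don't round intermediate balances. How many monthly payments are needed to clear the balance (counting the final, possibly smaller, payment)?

14 payments

Monthly rate r = 19.9%/12 = 1.65833% = 0.0165833.
Recurrence: B ← B·(1+r) − €100.00.
Month 1: interest €20.40; balance after payment €1,150.40.
Month 2: interest €19.08; balance after payment €1,069.47.
Closed form: n = −ln(1 − rB₀/P)/ln(1+r) = −ln(0.79602)/ln(1.01658) ≈ 13.870, so the balance reaches zero during payment 14.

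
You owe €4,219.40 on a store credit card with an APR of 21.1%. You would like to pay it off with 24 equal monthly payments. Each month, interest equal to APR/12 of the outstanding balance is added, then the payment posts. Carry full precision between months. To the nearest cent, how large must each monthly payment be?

Monthly rate r = 21.1%/12 = 1.75833% = 0.0175833.
Level-payment amortization: P = B₀·r / (1 − (1+r)^(−n)) = 4219.40·0.0175833 / (1 − 1.01758^(−24)).
Denominator 1 − (1+r)^(−24) = 0.341856865.
P = 74.1911 / 0.341856865 ≈ 217.02.

€217.02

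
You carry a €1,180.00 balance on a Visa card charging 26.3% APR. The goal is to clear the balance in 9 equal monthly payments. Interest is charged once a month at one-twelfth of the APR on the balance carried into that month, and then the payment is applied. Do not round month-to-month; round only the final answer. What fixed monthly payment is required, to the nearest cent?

Monthly rate r = 26.3%/12 = 2.19167% = 0.0219167.
Level-payment amortization: P = B₀·r / (1 − (1+r)^(−n)) = 1180.00·0.0219167 / (1 − 1.02192^(−9)).
Denominator 1 − (1+r)^(−9) = 0.177263698.
P = 25.8617 / 0.177263698 ≈ 145.89.

€145.89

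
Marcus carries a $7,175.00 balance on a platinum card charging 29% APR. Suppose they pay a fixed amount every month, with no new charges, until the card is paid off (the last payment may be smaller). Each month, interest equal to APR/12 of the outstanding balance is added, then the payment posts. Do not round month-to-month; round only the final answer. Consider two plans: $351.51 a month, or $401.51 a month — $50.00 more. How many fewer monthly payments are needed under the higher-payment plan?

5 fewer payments

Monthly rate r = 29%/12 = 2.41667% = 0.0241667.
At $351.51/mo: n = ⌈−ln(1 − rB₀/P)/ln(1+r)⌉ = 29 payments (last $165.82); total interest = total paid − $7,175.00 = $2,833.10.
At $401.51/mo: 24 payments (last $272.81); total interest $2,332.54.
Payments saved = 29 − 24 = 5.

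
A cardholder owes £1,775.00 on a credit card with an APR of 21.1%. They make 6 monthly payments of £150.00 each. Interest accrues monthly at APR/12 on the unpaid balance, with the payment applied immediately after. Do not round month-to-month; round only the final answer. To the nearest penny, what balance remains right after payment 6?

Monthly rate r = 21.1%/12 = 1.75833% = 0.0175833.
Each month: B ← B·(1+r) − £150.00.
Month 1: interest £31.21; balance after payment £1,656.21.
Month 2: interest £29.12; balance after payment £1,535.33.
Month 3: interest £27.00; balance after payment £1,412.33.
Month 4: interest £24.83; balance after payment £1,287.16.
Month 5: interest £22.63; balance after payment £1,159.79.
Month 6: interest £20.39; balance after payment £1,030.19.

£1,030.19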